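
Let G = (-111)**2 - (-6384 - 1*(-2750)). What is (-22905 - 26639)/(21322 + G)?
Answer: -49544/37277 ≈ -1.3291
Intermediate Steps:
G = 15955 (G = 12321 - (-6384 + 2750) = 12321 - 1*(-3634) = 12321 + 3634 = 15955)
(-22905 - 26639)/(21322 + G) = (-22905 - 26639)/(21322 + 15955) = -49544/37277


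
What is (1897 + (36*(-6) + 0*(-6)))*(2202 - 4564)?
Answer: -3970522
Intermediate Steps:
(1897 + (36*(-6) + 0*(-6)))*(2202 - 4564) = (1897 + (-216 + 0))*(-2362) = (1897 - 216)*(-2362) = 1681*(-2362) = -3970522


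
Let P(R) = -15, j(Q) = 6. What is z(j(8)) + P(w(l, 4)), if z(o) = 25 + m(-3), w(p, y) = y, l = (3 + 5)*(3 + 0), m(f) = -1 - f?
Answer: 12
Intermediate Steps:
l = 24 (l = 8*3 = 24)
z(o) = 27 (z(o) = 25 + (-1 - 1*(-3)) = 25 + (-1 + 3) = 25 + 2 = 27)
z(j(8)) + P(w(l, 4)) = 27 - 15 = 12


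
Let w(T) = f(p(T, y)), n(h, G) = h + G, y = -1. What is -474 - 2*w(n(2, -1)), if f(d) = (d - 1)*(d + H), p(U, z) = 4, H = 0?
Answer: -498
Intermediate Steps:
f(d) = d*(-1 + d) (f(d) = (d - 1)*(d + 0) = (-1 + d)*d = d*(-1 + d))
n(h, G) = G + h
w(T) = 12 (w(T) = 4*(-1 + 4) = 4*3 = 12)
-474 - 2*w(n(2, -1)) = -474 - 2*12 = -474 - 24 = -498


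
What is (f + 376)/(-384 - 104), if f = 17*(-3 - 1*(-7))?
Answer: -111/122 ≈ -0.90984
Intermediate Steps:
f = 68 (f = 17*(-3 + 7) = 17*4 = 68)
(f + 376)/(-384 - 104) = (68 + 376)/(-384 - 104) = 444/(-488) = 444*(-1/488) = -111/122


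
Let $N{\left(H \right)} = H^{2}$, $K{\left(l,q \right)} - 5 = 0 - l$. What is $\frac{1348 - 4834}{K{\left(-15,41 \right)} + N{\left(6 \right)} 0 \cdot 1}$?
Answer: $- \frac{1743}{10} \approx -174.3$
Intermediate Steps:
$K{\left(l,q \right)} = 5 - l$ ($K{\left(l,q \right)} = 5 + \left(0 - l\right) = 5 - l$)
$\frac{1348 - 4834}{K{\left(-15,41 \right)} + N{\left(6 \right)} 0 \cdot 1} = \frac{1348 - 4834}{\left(5 - -15\right) + 6^{2} \cdot 0 \cdot 1} = - \frac{3486}{\left(5 + 15\right) + 36 \cdot 0 \cdot 1} = - \frac{3486}{20 + 0 \cdot 1} = - \frac{3486}{20 + 0} = - \frac{3486}{20} = \left(-3486\right) \frac{1}{20} = - \frac{1743}{10}$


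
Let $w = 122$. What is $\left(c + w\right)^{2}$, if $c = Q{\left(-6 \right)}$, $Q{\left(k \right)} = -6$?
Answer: $13456$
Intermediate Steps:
$c = -6$
$\left(c + w\right)^{2} = \left(-6 + 122\right)^{2} = 116^{2} = 13456$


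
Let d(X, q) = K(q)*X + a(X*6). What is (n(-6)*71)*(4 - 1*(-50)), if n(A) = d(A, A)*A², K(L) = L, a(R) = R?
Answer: 0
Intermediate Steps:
d(X, q) = 6*X + X*q (d(X, q) = q*X + X*6 = X*q + 6*X = 6*X + X*q)
n(A) = A³*(6 + A) (n(A) = (A*(6 + A))*A² = A³*(6 + A))
(n(-6)*71)*(4 - 1*(-50)) = (((-6)³*(6 - 6))*71)*(4 - 1*(-50)) = (-216*0*71)*(4 + 50) = (0*71)*54 = 0*54 = 0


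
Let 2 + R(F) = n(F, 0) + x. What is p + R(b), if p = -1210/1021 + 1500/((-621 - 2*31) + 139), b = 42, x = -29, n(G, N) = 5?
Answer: -4157691/138856 ≈ -29.942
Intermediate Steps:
R(F) = -26 (R(F) = -2 + (5 - 29) = -2 - 24 = -26)
p = -547435/138856 (p = -1210*1/1021 + 1500/((-621 - 62) + 139) = -1210/1021 + 1500/(-683 + 139) = -1210/1021 + 1500/(-544) = -1210/1021 + 1500*(-1/544) = -1210/1021 - 375/136 = -547435/138856 ≈ -3.9425)
p + R(b) = -547435/138856 - 26 = -4157691/138856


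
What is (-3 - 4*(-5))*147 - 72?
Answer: 2427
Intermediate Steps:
(-3 - 4*(-5))*147 - 72 = (-3 + 20)*147 - 72 = 17*147 - 72 = 2499 - 72 = 2427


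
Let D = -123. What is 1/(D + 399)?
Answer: 1/276 ≈ 0.0036232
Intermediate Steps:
1/(D + 399) = 1/(-123 + 399) = 1/276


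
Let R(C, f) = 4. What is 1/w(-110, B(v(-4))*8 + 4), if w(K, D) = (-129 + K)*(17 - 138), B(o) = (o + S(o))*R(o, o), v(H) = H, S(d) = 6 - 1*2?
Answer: 1/28919 ≈ 3.4579e-5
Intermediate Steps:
S(d) = 4 (S(d) = 6 - 2 = 4)
B(o) = 16 + 4*o (B(o) = (o + 4)*4 = (4 + o)*4 = 16 + 4*o)
w(K, D) = 15609 - 121*K (w(K, D) = (-129 + K)*(-121) = 15609 - 121*K)
1/w(-110, B(v(-4))*8 + 4) = 1/(15609 - 121*(-110)) = 1/(15609 + 13310) = 1/28919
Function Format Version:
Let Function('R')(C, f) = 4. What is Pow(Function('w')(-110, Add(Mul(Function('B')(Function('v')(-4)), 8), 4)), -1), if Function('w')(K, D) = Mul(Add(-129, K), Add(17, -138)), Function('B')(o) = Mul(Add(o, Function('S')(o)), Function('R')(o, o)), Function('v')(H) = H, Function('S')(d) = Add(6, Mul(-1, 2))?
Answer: Rational(1, 28919) ≈ 3.4579e-5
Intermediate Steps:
Function('S')(d) = 4 (Function('S')(d) = Add(6, -2) = 4)
Function('B')(o) = Add(16, Mul(4, o)) (Function('B')(o) = Mul(Add(o, 4), 4) = Mul(Add(4, o), 4) = Add(16, Mul(4, o)))
Function('w')(K, D) = Add(15609, Mul(-121, K)) (Function('w')(K, D) = Mul(Add(-129, K), -121) = Add(15609, Mul(-121, K)))
Pow(Function('w')(-110, Add(Mul(Function('B')(Function('v')(-4)), 8), 4)), -1) = Pow(Add(15609, Mul(-121, -110)), -1) = Pow(Add(15609, 13310), -1) = Pow(28919, -1) = Rational(1, 28919)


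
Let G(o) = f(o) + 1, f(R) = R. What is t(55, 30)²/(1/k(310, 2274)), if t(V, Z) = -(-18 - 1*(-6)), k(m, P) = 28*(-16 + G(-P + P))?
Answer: -60480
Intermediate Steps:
G(o) = 1 + o (G(o) = o + 1 = 1 + o)
k(m, P) = -420 (k(m, P) = 28*(-16 + (1 + (-P + P))) = 28*(-16 + (1 + 0)) = 28*(-16 + 1) = 28*(-15) = -420)
t(V, Z) = 12 (t(V, Z) = -(-18 + 6) = -1*(-12) = 12)
t(55, 30)²/(1/k(310, 2274)) = 12²/(1/(-420)) = 144/(-1/420) = 144*(-420) = -60480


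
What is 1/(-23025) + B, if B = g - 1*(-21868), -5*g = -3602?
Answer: 520097909/23025 ≈ 22588.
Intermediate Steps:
g = 3602/5 (g = -⅕*(-3602) = 3602/5 ≈ 720.40)
B = 112942/5 (B = 3602/5 - 1*(-21868) = 3602/5 + 21868 = 112942/5 ≈ 22588.)
1/(-23025) + B = 1/(-23025) + 112942/5 = -1/23025 + 112942/5 = 520097909/23025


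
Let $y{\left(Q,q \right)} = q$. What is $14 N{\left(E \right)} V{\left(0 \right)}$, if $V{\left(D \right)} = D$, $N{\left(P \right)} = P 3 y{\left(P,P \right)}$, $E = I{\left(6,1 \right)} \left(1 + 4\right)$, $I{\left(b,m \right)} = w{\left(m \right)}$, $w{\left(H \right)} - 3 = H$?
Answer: $0$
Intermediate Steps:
$w{\left(H \right)} = 3 + H$
$I{\left(b,m \right)} = 3 + m$
$E = 20$ ($E = \left(3 + 1\right) \left(1 + 4\right) = 4 \cdot 5 = 20$)
$N{\left(P \right)} = 3 P^{2}$ ($N{\left(P \right)} = P 3 P = 3 P P = 3 P^{2}$)
$14 N{\left(E \right)} V{\left(0 \right)} = 14 \cdot 3 \cdot 20^{2} \cdot 0 = 14 \cdot 3 \cdot 400 \cdot 0 = 14 \cdot 1200 \cdot 0 = 16800 \cdot 0 = 0$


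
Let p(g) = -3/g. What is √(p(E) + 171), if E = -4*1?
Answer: √687/2 ≈ 13.105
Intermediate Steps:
E = -4
√(p(E) + 171) = √(-3/(-4) + 171) = √(-3*(-¼) + 171) = √(¾ + 171) = √(687/4) = √687/2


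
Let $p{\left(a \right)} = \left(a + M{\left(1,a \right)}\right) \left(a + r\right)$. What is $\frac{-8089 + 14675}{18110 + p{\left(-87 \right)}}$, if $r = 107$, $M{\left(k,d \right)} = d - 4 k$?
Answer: $\frac{3293}{7275} \approx 0.45265$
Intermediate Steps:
$p{\left(a \right)} = \left(-4 + 2 a\right) \left(107 + a\right)$ ($p{\left(a \right)} = \left(a + \left(a - 4\right)\right) \left(a + 107\right) = \left(a + \left(a - 4\right)\right) \left(107 + a\right) = \left(a + \left(-4 + a\right)\right) \left(107 + a\right) = \left(-4 + 2 a\right) \left(107 + a\right)$)
$\frac{-8089 + 14675}{18110 + p{\left(-87 \right)}} = \frac{-8089 + 14675}{18110 + \left(-428 + 2 \left(-87\right)^{2} + 210 \left(-87\right)\right)} = \frac{6586}{18110 - 3560} = \frac{6586}{14550} = 6586 \cdot \frac{1}{14550} = \frac{3293}{7275}$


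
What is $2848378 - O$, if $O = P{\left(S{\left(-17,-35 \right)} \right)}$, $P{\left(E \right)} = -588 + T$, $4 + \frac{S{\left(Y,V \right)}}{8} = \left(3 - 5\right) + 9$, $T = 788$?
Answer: $2848178$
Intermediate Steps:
$S{\left(Y,V \right)} = 24$ ($S{\left(Y,V \right)} = -32 + 8 \left(\left(3 - 5\right) + 9\right) = -32 + 8 \left(-2 + 9\right) = -32 + 8 \cdot 7 = -32 + 56 = 24$)
$P{\left(E \right)} = 200$ ($P{\left(E \right)} = -588 + 788 = 200$)
$O = 200$
$2848378 - O = 2848378 - 200 = 2848178$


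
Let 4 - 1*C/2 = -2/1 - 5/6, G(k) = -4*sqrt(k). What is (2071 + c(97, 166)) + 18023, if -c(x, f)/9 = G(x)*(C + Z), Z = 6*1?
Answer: 20094 + 708*sqrt(97) ≈ 27067.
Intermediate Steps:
Z = 6
C = 41/3 (C = 8 - 2*(-2/1 - 5/6) = 8 - 2*(-2*1 - 5*1/6) = 8 - 2*(-2 - 5/6) = 8 - 2*(-17/6) = 8 + 17/3 = 41/3 ≈ 13.667)
c(x, f) = 708*sqrt(x) (c(x, f) = -9*(-4*sqrt(x))*(41/3 + 6) = -9*(-4*sqrt(x))*59/3 = -(-708)*sqrt(x) = 708*sqrt(x))
(2071 + c(97, 166)) + 18023 = (2071 + 708*sqrt(97)) + 18023 = 20094 + 708*sqrt(97)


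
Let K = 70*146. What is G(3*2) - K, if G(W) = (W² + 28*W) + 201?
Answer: -9815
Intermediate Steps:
G(W) = 201 + W² + 28*W
K = 10220
G(3*2) - K = (201 + (3*2)² + 28*(3*2)) - 1*10220 = (201 + 6² + 28*6) - 10220 = (201 + 36 + 168) - 10220 = 405 - 10220 = -9815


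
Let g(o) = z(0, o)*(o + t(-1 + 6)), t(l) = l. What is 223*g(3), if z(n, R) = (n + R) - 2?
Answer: 1784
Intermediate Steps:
z(n, R) = -2 + R + n (z(n, R) = (R + n) - 2 = -2 + R + n)
g(o) = (-2 + o)*(5 + o) (g(o) = (-2 + o + 0)*(o + (-1 + 6)) = (-2 + o)*(o + 5) = (-2 + o)*(5 + o))
223*g(3) = 223*((-2 + 3)*(5 + 3)) = 223*(1*8) = 223*8 = 1784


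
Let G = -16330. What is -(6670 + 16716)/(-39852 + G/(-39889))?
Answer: 466422077/794820049 ≈ 0.58683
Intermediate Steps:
-(6670 + 16716)/(-39852 + G/(-39889)) = -(6670 + 16716)/(-39852 - 16330/(-39889)) = -23386/(-39852 - 16330*(-1/39889)) = -23386/(-39852 + 16330/39889) = -23386/(-1589640098/39889) = -23386*(-39889)/1589640098 = -1*(-466422077/794820049) = 466422077/794820049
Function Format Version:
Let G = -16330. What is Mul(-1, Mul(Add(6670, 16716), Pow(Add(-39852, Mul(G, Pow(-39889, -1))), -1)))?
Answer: Rational(466422077, 794820049) ≈ 0.58683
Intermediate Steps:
Mul(-1, Mul(Add(6670, 16716), Pow(Add(-39852, Mul(G, Pow(-39889, -1))), -1))) = Mul(-1, Mul(Add(6670, 16716), Pow(Add(-39852, Mul(-16330, Pow(-39889, -1))), -1))) = Mul(-1, Mul(23386, Pow(Add(-39852, Mul(-16330, Rational(-1, 39889))), -1))) = Mul(-1, Mul(23386, Pow(Add(-39852, Rational(16330, 39889)), -1))) = Mul(-1, Mul(23386, Pow(Rational(-1589640098, 39889), -1))) = Mul(-1, Mul(23386, Rational(-39889, 1589640098))) = Mul(-1, Rational(-466422077, 794820049)) = Rational(466422077, 794820049)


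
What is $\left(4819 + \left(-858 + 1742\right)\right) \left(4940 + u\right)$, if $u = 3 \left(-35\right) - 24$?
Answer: $27437133$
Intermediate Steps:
$u = -129$ ($u = -105 - 24 = -129$)
$\left(4819 + \left(-858 + 1742\right)\right) \left(4940 + u\right) = \left(4819 + \left(-858 + 1742\right)\right) \left(4940 - 129\right) = \left(4819 + 884\right) 4811 = 5703 \cdot 4811 = 27437133$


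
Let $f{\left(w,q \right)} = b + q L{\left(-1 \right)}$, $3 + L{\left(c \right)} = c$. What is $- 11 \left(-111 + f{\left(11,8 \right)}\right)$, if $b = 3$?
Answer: $1540$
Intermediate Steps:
$L{\left(c \right)} = -3 + c$
$f{\left(w,q \right)} = 3 - 4 q$ ($f{\left(w,q \right)} = 3 + q \left(-3 - 1\right) = 3 + q \left(-4\right) = 3 - 4 q$)
$- 11 \left(-111 + f{\left(11,8 \right)}\right) = - 11 \left(-111 + \left(3 - 32\right)\right) = - 11 \left(-111 - 29\right) = \left(-11\right) \left(-140\right) = 1540$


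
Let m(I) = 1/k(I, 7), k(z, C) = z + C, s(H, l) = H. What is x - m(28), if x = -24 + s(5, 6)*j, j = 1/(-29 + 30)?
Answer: -666/35 ≈ -19.029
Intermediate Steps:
k(z, C) = C + z
j = 1 (j = 1/1 = 1)
x = -19 (x = -24 + 5*1 = -24 + 5 = -19)
m(I) = 1/(7 + I)
x - m(28) = -19 - 1/(7 + 28) = -19 - 1/35 = -666/35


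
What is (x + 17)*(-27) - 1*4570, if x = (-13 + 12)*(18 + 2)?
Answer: -4489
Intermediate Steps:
x = -20 (x = -1*20 = -20)
(x + 17)*(-27) - 1*4570 = (-20 + 17)*(-27) - 1*4570 = -3*(-27) - 4570 = 81 - 4570 = -4489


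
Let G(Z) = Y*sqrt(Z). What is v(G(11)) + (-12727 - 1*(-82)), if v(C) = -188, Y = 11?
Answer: -12833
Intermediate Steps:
G(Z) = 11*sqrt(Z)
v(G(11)) + (-12727 - 1*(-82)) = -188 + (-12727 - 1*(-82)) = -188 + (-12727 + 82) = -188 - 12645 = -12833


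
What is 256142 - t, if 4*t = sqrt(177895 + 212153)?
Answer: 256142 - sqrt(24378) ≈ 2.5599e+5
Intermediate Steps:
t = sqrt(24378) (t = sqrt(177895 + 212153)/4 = sqrt(390048)/4 = (4*sqrt(24378))/4 = sqrt(24378) ≈ 156.13)
256142 - t = 256142 - sqrt(24378)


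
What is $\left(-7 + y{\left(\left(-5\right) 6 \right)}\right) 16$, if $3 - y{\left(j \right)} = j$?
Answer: $416$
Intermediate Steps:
$y{\left(j \right)} = 3 - j$
$\left(-7 + y{\left(\left(-5\right) 6 \right)}\right) 16 = \left(-7 - \left(-3 - 30\right)\right) 16 = \left(-7 + \left(3 - -30\right)\right) 16 = \left(-7 + \left(3 + 30\right)\right) 16 = \left(-7 + 33\right) 16 = 26 \cdot 16 = 416$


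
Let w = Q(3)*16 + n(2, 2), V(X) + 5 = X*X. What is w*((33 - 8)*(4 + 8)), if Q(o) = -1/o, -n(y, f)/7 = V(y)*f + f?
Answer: -1600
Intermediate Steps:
V(X) = -5 + X² (V(X) = -5 + X*X = -5 + X²)
n(y, f) = -7*f - 7*f*(-5 + y²) (n(y, f) = -7*((-5 + y²)*f + f) = -7*(f*(-5 + y²) + f) = -7*(f + f*(-5 + y²)) = -7*f - 7*f*(-5 + y²))
w = -16/3 (w = -1/3*16 + 7*2*(4 - 1*2²) = -1*⅓*16 + 7*2*(4 - 1*4) = -⅓*16 + 7*2*(4 - 4) = -16/3 + 7*2*0 = -16/3 + 0 = -16/3 ≈ -5.3333)
w*((33 - 8)*(4 + 8)) = -16*(33 - 8)*(4 + 8)/3 = -400*12/3 = -16/3*300 = -1600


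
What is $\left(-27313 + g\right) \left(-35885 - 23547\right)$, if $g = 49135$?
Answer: $-1296925104$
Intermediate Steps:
$\left(-27313 + g\right) \left(-35885 - 23547\right) = \left(-27313 + 49135\right) \left(-35885 - 23547\right) = 21822 \left(-59432\right) = -1296925104$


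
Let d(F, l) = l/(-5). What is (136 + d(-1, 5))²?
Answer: 18225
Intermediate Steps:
d(F, l) = -l/5 (d(F, l) = l*(-⅕) = -l/5)
(136 + d(-1, 5))² = (136 - ⅕*5)² = (136 - 1)² = 135² = 18225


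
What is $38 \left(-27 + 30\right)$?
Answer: $114$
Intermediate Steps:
$38 \left(-27 + 30\right) = 38 \cdot 3 = 114$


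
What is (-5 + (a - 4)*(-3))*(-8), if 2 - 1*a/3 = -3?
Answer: 304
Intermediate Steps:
a = 15 (a = 6 - 3*(-3) = 6 + 9 = 15)
(-5 + (a - 4)*(-3))*(-8) = (-5 + (15 - 4)*(-3))*(-8) = (-5 + 11*(-3))*(-8) = (-5 - 33)*(-8) = -38*(-8) = 304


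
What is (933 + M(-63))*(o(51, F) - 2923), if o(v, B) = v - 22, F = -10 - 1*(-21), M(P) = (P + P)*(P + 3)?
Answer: -24578742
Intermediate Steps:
M(P) = 2*P*(3 + P) (M(P) = (2*P)*(3 + P) = 2*P*(3 + P))
F = 11 (F = -10 + 21 = 11)
o(v, B) = -22 + v
(933 + M(-63))*(o(51, F) - 2923) = (933 + 2*(-63)*(3 - 63))*((-22 + 51) - 2923) = (933 + 2*(-63)*(-60))*(29 - 2923) = (933 + 7560)*(-2894) = 8493*(-2894) = -24578742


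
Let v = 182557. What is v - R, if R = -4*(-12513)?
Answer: 132505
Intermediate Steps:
R = 50052
v - R = 182557 - 1*50052 = 182557 - 50052 = 132505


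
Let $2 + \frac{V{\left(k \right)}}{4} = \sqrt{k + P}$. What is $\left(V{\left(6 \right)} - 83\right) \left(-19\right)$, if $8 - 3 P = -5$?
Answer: $1729 - \frac{76 \sqrt{93}}{3} \approx 1484.7$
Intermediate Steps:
$P = \frac{13}{3}$ ($P = \frac{8}{3} - - \frac{5}{3} = \frac{8}{3} + \frac{5}{3} = \frac{13}{3} \approx 4.3333$)
$V{\left(k \right)} = -8 + 4 \sqrt{\frac{13}{3} + k}$ ($V{\left(k \right)} = -8 + 4 \sqrt{k + \frac{13}{3}} = -8 + 4 \sqrt{\frac{13}{3} + k}$)
$\left(V{\left(6 \right)} - 83\right) \left(-19\right) = \left(\left(-8 + \frac{4 \sqrt{39 + 9 \cdot 6}}{3}\right) - 83\right) \left(-19\right) = \left(\left(-8 + \frac{4 \sqrt{39 + 54}}{3}\right) - 83\right) \left(-19\right) = \left(\left(-8 + \frac{4 \sqrt{93}}{3}\right) - 83\right) \left(-19\right) = \left(-91 + \frac{4 \sqrt{93}}{3}\right) \left(-19\right) = 1729 - \frac{76 \sqrt{93}}{3}$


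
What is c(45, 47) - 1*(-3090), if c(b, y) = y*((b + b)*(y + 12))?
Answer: 252660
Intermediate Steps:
c(b, y) = 2*b*y*(12 + y) (c(b, y) = y*((2*b)*(12 + y)) = y*(2*b*(12 + y)) = 2*b*y*(12 + y))
c(45, 47) - 1*(-3090) = 2*45*47*(12 + 47) - 1*(-3090) = 2*45*47*59 + 3090 = 249570 + 3090 = 252660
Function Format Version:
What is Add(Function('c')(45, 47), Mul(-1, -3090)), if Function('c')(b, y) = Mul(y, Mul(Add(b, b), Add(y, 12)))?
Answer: 252660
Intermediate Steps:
Function('c')(b, y) = Mul(2, b, y, Add(12, y)) (Function('c')(b, y) = Mul(y, Mul(Mul(2, b), Add(12, y))) = Mul(y, Mul(2, b, Add(12, y))) = Mul(2, b, y, Add(12, y)))
Add(Function('c')(45, 47), Mul(-1, -3090)) = Add(Mul(2, 45, 47, Add(12, 47)), Mul(-1, -3090)) = Add(Mul(2, 45, 47, 59), 3090) = Add(249570, 3090) = 252660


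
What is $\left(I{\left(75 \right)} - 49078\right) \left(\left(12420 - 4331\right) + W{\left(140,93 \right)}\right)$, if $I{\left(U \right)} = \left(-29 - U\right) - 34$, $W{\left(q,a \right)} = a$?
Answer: $-402685312$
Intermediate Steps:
$I{\left(U \right)} = -63 - U$ ($I{\left(U \right)} = \left(-29 - U\right) - 34 = -63 - U$)
$\left(I{\left(75 \right)} - 49078\right) \left(\left(12420 - 4331\right) + W{\left(140,93 \right)}\right) = \left(\left(-63 - 75\right) - 49078\right) \left(\left(12420 - 4331\right) + 93\right) = \left(\left(-63 - 75\right) - 49078\right) \left(8089 + 93\right) = \left(-138 - 49078\right) 8182 = \left(-49216\right) 8182 = -402685312$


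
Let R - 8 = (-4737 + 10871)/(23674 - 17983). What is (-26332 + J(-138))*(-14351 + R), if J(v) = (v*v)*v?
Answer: 216652133297116/5691 ≈ 3.8069e+10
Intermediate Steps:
J(v) = v³ (J(v) = v²*v = v³)
R = 51662/5691 (R = 8 + (-4737 + 10871)/(23674 - 17983) = 8 + 6134/5691 = 51662/5691 ≈ 9.0778)
(-26332 + J(-138))*(-14351 + R) = (-26332 + (-138)³)*(-14351 + 51662/5691) = (-26332 - 2628072)*(-81619879/5691) = -2654404*(-81619879/5691) = 216652133297116/5691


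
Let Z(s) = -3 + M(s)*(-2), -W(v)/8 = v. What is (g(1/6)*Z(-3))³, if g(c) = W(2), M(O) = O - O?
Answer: 110592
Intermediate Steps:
M(O) = 0
W(v) = -8*v
g(c) = -16 (g(c) = -8*2 = -16)
Z(s) = -3 (Z(s) = -3 + 0*(-2) = -3 + 0 = -3)
(g(1/6)*Z(-3))³ = (-16*(-3))³ = 48³ = 110592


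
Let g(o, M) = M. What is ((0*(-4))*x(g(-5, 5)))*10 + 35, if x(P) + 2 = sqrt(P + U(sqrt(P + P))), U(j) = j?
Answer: 35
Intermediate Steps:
x(P) = -2 + sqrt(P + sqrt(2)*sqrt(P)) (x(P) = -2 + sqrt(P + sqrt(P + P)) = -2 + sqrt(P + sqrt(2*P)) = -2 + sqrt(P + sqrt(2)*sqrt(P)))
((0*(-4))*x(g(-5, 5)))*10 + 35 = ((0*(-4))*(-2 + sqrt(5 + sqrt(2)*sqrt(5))))*10 + 35 = (0*(-2 + sqrt(5 + sqrt(10))))*10 + 35 = 0*10 + 35 = 0 + 35 = 35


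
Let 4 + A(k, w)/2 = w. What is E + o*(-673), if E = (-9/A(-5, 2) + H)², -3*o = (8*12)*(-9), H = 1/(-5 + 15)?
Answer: -77527391/400 ≈ -1.9382e+5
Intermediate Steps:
A(k, w) = -8 + 2*w
H = ⅒ (H = 1/10 = ⅒ ≈ 0.10000)
o = 288 (o = -8*12*(-9)/3 = -32*(-9) = -⅓*(-864) = 288)
E = 2209/400 (E = (-9/(-8 + 2*2) + ⅒)² = (-9/(-8 + 4) + ⅒)² = (-9/(-4) + ⅒)² = (-9*(-¼) + ⅒)² = (9/4 + ⅒)² = (47/20)² = 2209/400 ≈ 5.5225)
E + o*(-673) = 2209/400 + 288*(-673) = 2209/400 - 193824 = -77527391/400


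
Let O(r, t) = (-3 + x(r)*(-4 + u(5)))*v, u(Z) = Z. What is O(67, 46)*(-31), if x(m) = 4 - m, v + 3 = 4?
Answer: 2046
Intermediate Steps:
v = 1 (v = -3 + 4 = 1)
O(r, t) = 1 - r (O(r, t) = (-3 + (4 - r)*(-4 + 5))*1 = (-3 + (4 - r)*1)*1 = (-3 + (4 - r))*1 = (1 - r)*1 = 1 - r)
O(67, 46)*(-31) = (1 - 1*67)*(-31) = (1 - 67)*(-31) = -66*(-31) = 2046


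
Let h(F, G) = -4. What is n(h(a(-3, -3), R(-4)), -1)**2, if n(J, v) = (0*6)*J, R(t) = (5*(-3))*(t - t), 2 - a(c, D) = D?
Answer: 0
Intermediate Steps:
a(c, D) = 2 - D
R(t) = 0 (R(t) = -15*0 = 0)
n(J, v) = 0 (n(J, v) = 0*J = 0)
n(h(a(-3, -3), R(-4)), -1)**2 = 0**2 = 0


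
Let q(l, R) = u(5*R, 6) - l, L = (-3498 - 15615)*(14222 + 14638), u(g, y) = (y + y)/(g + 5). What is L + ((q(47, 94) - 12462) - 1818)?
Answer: -262017365813/475 ≈ -5.5162e+8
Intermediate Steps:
u(g, y) = 2*y/(5 + g) (u(g, y) = (2*y)/(5 + g) = 2*y/(5 + g))
L = -551601180 (L = -19113*28860 = -551601180)
q(l, R) = -l + 12/(5 + 5*R) (q(l, R) = 2*6/(5 + 5*R) - l = 12/(5 + 5*R) - l = -l + 12/(5 + 5*R))
L + ((q(47, 94) - 12462) - 1818) = -551601180 + (((12/5 - 1*47*(1 + 94))/(1 + 94) - 12462) - 1818) = -551601180 + (((12/5 - 1*47*95)/95 - 12462) - 1818) = -551601180 + (((12/5 - 4465)/95 - 12462) - 1818) = -551601180 + (((1/95)*(-22313/5) - 12462) - 1818) = -551601180 + ((-22313/475 - 12462) - 1818) = -551601180 + (-5941763/475 - 1818) = -551601180 - 6805313/475 = -262017365813/475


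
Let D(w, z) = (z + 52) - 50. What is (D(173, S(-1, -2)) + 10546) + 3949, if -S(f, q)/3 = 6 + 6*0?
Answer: 14479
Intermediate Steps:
S(f, q) = -18 (S(f, q) = -3*(6 + 6*0) = -3*(6 + 0) = -3*6 = -18)
D(w, z) = 2 + z (D(w, z) = (52 + z) - 50 = 2 + z)
(D(173, S(-1, -2)) + 10546) + 3949 = ((2 - 18) + 10546) + 3949 = (-16 + 10546) + 3949 = 10530 + 3949 = 14479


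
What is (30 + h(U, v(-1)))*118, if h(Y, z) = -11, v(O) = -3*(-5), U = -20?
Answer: 2242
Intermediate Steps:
v(O) = 15
(30 + h(U, v(-1)))*118 = (30 - 11)*118 = 19*118 = 2242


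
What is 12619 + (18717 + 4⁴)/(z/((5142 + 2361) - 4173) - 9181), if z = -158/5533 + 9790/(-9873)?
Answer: 10535808281875287248/835053012205787 ≈ 12617.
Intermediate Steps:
z = -55728004/54627309 (z = -158*1/5533 + 9790*(-1/9873) = -158/5533 - 9790/9873 = -55728004/54627309 ≈ -1.0201)
12619 + (18717 + 4⁴)/(z/((5142 + 2361) - 4173) - 9181) = 12619 + (18717 + 4⁴)/(-55728004/(54627309*((5142 + 2361) - 4173)) - 9181) = 12619 + (18717 + 256)/(-55728004/(54627309*(7503 - 4173)) - 9181) = 12619 + 18973/(-55728004/54627309/3330 - 9181) = 12619 + 18973/(-55728004/54627309*1/3330 - 9181) = 12619 + 18973/(-27864002/90954469485 - 9181) = 12619 + 18973/(-835053012205787/90954469485) = 12619 + 18973*(-90954469485/835053012205787) = 12619 - 1725679149538905/835053012205787 = 10535808281875287248/835053012205787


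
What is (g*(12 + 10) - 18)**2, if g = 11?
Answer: 50176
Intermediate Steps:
(g*(12 + 10) - 18)**2 = (11*(12 + 10) - 18)**2 = (11*22 - 18)**2 = (242 - 18)**2 = 224**2 = 50176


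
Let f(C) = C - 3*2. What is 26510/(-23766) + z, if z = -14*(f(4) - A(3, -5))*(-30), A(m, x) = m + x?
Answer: -13255/11883 ≈ -1.1155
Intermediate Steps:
f(C) = -6 + C (f(C) = C - 6 = -6 + C)
z = 0 (z = -14*((-6 + 4) - (3 - 5))*(-30) = -14*(-2 - 1*(-2))*(-30) = -14*(-2 + 2)*(-30) = -14*0*(-30) = 0*(-30) = 0)
26510/(-23766) + z = 26510/(-23766) + 0 = 26510*(-1/23766) + 0 = -13255/11883 + 0 = -13255/11883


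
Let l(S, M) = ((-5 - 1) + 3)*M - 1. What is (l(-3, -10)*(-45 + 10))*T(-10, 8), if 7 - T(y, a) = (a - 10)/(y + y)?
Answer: -14007/2 ≈ -7003.5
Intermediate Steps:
l(S, M) = -1 - 3*M (l(S, M) = (-6 + 3)*M - 1 = -3*M - 1 = -1 - 3*M)
T(y, a) = 7 - (-10 + a)/(2*y) (T(y, a) = 7 - (a - 10)/(y + y) = 7 - (-10 + a)/(2*y))
(l(-3, -10)*(-45 + 10))*T(-10, 8) = ((-1 - 3*(-10))*(-45 + 10))*((½)*(10 - 1*8 + 14*(-10))/(-10)) = ((-1 + 30)*(-35))*((½)*(-⅒)*(10 - 8 - 140)) = (29*(-35))*((½)*(-⅒)*(-138)) = -1015*69/10 = -14007/2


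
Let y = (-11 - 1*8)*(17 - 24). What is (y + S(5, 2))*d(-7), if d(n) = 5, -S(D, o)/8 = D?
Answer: 465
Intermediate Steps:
S(D, o) = -8*D
y = 133 (y = (-11 - 8)*(-7) = -19*(-7) = 133)
(y + S(5, 2))*d(-7) = (133 - 8*5)*5 = (133 - 40)*5 = 93*5 = 465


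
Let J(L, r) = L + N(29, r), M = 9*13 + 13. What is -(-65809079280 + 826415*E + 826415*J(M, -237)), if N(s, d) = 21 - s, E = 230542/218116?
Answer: 7165915792052235/109058 ≈ 6.5707e+10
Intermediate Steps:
E = 115271/109058 (E = 230542*(1/218116) = 115271/109058 ≈ 1.0570)
M = 130 (M = 117 + 13 = 130)
J(L, r) = -8 + L (J(L, r) = L + (21 - 1*29) = L + (21 - 29) = L - 8 = -8 + L)
-(-65809079280 + 826415*E + 826415*J(M, -237)) = -826415/(1/((115271/109058 - 79632) + (-8 + 130))) = -826415/(1/(-8684391385/109058 + 122)) = -826415/(1/(-8671086309/109058)) = -826415/(-109058/8671086309) = -826415*(-8671086309/109058) = 7165915792052235/109058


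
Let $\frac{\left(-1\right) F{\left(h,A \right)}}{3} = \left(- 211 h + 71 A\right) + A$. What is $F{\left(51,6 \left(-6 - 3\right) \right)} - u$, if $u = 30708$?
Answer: $13239$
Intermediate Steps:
$F{\left(h,A \right)} = - 216 A + 633 h$ ($F{\left(h,A \right)} = - 3 \left(\left(- 211 h + 71 A\right) + A\right) = - 3 \left(- 211 h + 72 A\right) = - 216 A + 633 h$)
$F{\left(51,6 \left(-6 - 3\right) \right)} - u = \left(- 216 \cdot 6 \left(-6 - 3\right) + 633 \cdot 51\right) - 30708 = \left(- 216 \cdot 6 \left(-9\right) + 32283\right) - 30708 = \left(\left(-216\right) \left(-54\right) + 32283\right) - 30708 = \left(11664 + 32283\right) - 30708 = 43947 - 30708 = 13239$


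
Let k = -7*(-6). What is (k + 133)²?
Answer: 30625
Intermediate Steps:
k = 42
(k + 133)² = (42 + 133)² = 175² = 30625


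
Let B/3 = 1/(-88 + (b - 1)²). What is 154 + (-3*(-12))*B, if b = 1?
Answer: 3361/22 ≈ 152.77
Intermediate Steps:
B = -3/88 (B = 3/(-88 + (1 - 1)²) = 3/(-88 + 0²) = 3/(-88 + 0) = 3/(-88) = 3*(-1/88) = -3/88 ≈ -0.034091)
154 + (-3*(-12))*B = 154 - 3*(-12)*(-3/88) = 154 + 36*(-3/88) = 154 - 27/22 = 3361/22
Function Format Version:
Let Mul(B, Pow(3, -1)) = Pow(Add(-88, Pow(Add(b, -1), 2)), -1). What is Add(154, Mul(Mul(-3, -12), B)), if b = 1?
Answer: Rational(3361, 22) ≈ 152.77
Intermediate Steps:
B = Rational(-3, 88) (B = Mul(3, Pow(Add(-88, Pow(Add(1, -1), 2)), -1)) = Mul(3, Pow(Add(-88, Pow(0, 2)), -1)) = Mul(3, Pow(Add(-88, 0), -1)) = Mul(3, Pow(-88, -1)) = Mul(3, Rational(-1, 88)) = Rational(-3, 88) ≈ -0.034091)
Add(154, Mul(Mul(-3, -12), B)) = Add(154, Mul(Mul(-3, -12), Rational(-3, 88))) = Add(154, Mul(36, Rational(-3, 88))) = Add(154, Rational(-27, 22)) = Rational(3361, 22)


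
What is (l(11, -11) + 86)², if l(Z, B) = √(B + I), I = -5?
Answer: 7380 + 688*I ≈ 7380.0 + 688.0*I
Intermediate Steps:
l(Z, B) = √(-5 + B) (l(Z, B) = √(B - 5) = √(-5 + B))
(l(11, -11) + 86)² = (√(-5 - 11) + 86)² = (√(-16) + 86)² = (4*I + 86)² = (86 + 4*I)²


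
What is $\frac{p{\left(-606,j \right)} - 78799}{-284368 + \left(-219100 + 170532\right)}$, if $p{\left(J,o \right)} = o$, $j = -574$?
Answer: $\frac{79373}{332936} \approx 0.2384$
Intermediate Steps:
$\frac{p{\left(-606,j \right)} - 78799}{-284368 + \left(-219100 + 170532\right)} = \frac{-574 - 78799}{-284368 + \left(-219100 + 170532\right)} = - \frac{79373}{-284368 - 48568} = - \frac{79373}{-332936} = \left(-79373\right) \left(- \frac{1}{332936}\right) = \frac{79373}{332936}$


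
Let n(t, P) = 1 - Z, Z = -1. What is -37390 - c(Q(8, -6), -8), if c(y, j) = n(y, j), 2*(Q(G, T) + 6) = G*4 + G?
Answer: -37392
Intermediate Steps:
Q(G, T) = -6 + 5*G/2 (Q(G, T) = -6 + (G*4 + G)/2 = -6 + (4*G + G)/2 = -6 + (5*G)/2 = -6 + 5*G/2)
n(t, P) = 2 (n(t, P) = 1 - 1*(-1) = 1 + 1 = 2)
c(y, j) = 2
-37390 - c(Q(8, -6), -8) = -37390 - 1*2 = -37390 - 2 = -37392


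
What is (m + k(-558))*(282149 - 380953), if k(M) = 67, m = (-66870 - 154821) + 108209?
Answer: 11205855660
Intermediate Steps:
m = -113482 (m = -221691 + 108209 = -113482)
(m + k(-558))*(282149 - 380953) = (-113482 + 67)*(282149 - 380953) = -113415*(-98804) = 11205855660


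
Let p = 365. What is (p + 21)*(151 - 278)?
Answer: -49022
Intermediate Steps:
(p + 21)*(151 - 278) = (365 + 21)*(151 - 278) = 386*(-127) = -49022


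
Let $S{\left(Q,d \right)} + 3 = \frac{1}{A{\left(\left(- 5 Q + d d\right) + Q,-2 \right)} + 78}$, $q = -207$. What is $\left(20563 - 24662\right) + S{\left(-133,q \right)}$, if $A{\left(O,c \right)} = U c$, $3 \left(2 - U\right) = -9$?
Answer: $- \frac{278935}{68} \approx -4102.0$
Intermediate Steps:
$U = 5$ ($U = 2 - -3 = 2 + 3 = 5$)
$A{\left(O,c \right)} = 5 c$
$S{\left(Q,d \right)} = - \frac{203}{68}$ ($S{\left(Q,d \right)} = -3 + \frac{1}{5 \left(-2\right) + 78} = -3 + \frac{1}{-10 + 78} = -3 + \frac{1}{68} = - \frac{203}{68}$)
$\left(20563 - 24662\right) + S{\left(-133,q \right)} = \left(20563 - 24662\right) - \frac{203}{68} = -4099 - \frac{203}{68} = - \frac{278935}{68}$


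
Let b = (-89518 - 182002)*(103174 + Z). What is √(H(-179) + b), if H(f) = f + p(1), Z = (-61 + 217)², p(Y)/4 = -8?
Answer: 7*I*√706561539 ≈ 1.8607e+5*I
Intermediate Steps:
p(Y) = -32 (p(Y) = 4*(-8) = -32)
Z = 24336 (Z = 156² = 24336)
H(f) = -32 + f (H(f) = f - 32 = -32 + f)
b = -34621515200 (b = (-89518 - 182002)*(103174 + 24336) = -271520*127510 = -34621515200)
√(H(-179) + b) = √((-32 - 179) - 34621515200) = √(-211 - 34621515200) = √(-34621515411) = 7*I*√706561539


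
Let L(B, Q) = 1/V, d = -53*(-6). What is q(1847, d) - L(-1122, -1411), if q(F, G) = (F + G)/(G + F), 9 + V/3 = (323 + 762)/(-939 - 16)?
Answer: 5999/5808 ≈ 1.0329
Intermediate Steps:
V = -5808/191 (V = -27 + 3*((323 + 762)/(-939 - 16)) = -27 + 3*(1085/(-955)) = -27 + 3*(1085*(-1/955)) = -27 + 3*(-217/191) = -27 - 651/191 = -5808/191 ≈ -30.408)
d = 318
q(F, G) = 1 (q(F, G) = (F + G)/(F + G) = 1)
L(B, Q) = -191/5808 (L(B, Q) = 1/(-5808/191) = -191/5808)
q(1847, d) - L(-1122, -1411) = 1 - 1*(-191/5808) = 1 + 191/5808 = 5999/5808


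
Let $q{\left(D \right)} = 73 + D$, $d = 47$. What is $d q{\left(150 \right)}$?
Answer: $10481$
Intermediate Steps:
$d q{\left(150 \right)} = 47 \left(73 + 150\right) = 47 \cdot 223 = 10481$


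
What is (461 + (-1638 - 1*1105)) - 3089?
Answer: -5371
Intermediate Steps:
(461 + (-1638 - 1*1105)) - 3089 = (461 + (-1638 - 1105)) - 3089 = (461 - 2743) - 3089 = -2282 - 3089 = -5371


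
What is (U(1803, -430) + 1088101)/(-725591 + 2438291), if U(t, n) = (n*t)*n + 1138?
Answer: 334463939/1712700 ≈ 195.28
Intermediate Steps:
U(t, n) = 1138 + t*n² (U(t, n) = t*n² + 1138 = 1138 + t*n²)
(U(1803, -430) + 1088101)/(-725591 + 2438291) = ((1138 + 1803*(-430)²) + 1088101)/(-725591 + 2438291) = ((1138 + 1803*184900) + 1088101)/1712700 = ((1138 + 333374700) + 1088101)*(1/1712700) = (333375838 + 1088101)*(1/1712700) = 334463939*(1/1712700) = 334463939/1712700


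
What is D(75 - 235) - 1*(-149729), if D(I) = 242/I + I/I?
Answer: 11978279/80 ≈ 1.4973e+5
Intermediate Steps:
D(I) = 1 + 242/I (D(I) = 242/I + 1 = 1 + 242/I)
D(75 - 235) - 1*(-149729) = (242 + (75 - 235))/(75 - 235) - 1*(-149729) = (242 - 160)/(-160) + 149729 = -1/160*82 + 149729 = -41/80 + 149729 = 11978279/80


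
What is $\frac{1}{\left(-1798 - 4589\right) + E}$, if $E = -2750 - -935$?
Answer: $- \frac{1}{8202} \approx -0.00012192$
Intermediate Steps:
$E = -1815$ ($E = -2750 + 935 = -1815$)
$\frac{1}{\left(-1798 - 4589\right) + E} = \frac{1}{\left(-1798 - 4589\right) - 1815} = \frac{1}{-6387 - 1815} = \frac{1}{-8202} = - \frac{1}{8202}$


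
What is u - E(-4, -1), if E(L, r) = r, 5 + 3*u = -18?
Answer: -20/3 ≈ -6.6667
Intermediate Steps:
u = -23/3 (u = -5/3 + (1/3)*(-18) = -5/3 - 6 = -23/3 ≈ -7.6667)
u - E(-4, -1) = -23/3 - 1*(-1) = -23/3 + 1 = -20/3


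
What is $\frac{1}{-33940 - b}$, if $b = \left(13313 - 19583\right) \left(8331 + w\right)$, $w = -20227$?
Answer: $- \frac{1}{74621860} \approx -1.3401 \cdot 10^{-8}$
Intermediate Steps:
$b = 74587920$ ($b = \left(13313 - 19583\right) \left(8331 - 20227\right) = \left(-6270\right) \left(-11896\right) = 74587920$)
$\frac{1}{-33940 - b} = \frac{1}{-33940 - 74587920} = \frac{1}{-74621860} = - \frac{1}{74621860}$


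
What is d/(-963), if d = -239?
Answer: 239/963 ≈ 0.24818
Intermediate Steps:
d/(-963) = -239/(-963) = -239*(-1/963) = 239/963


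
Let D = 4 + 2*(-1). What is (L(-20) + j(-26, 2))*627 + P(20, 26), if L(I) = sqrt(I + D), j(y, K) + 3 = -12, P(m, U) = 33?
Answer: -9372 + 1881*I*sqrt(2) ≈ -9372.0 + 2660.1*I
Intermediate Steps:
D = 2 (D = 4 - 2 = 2)
j(y, K) = -15 (j(y, K) = -3 - 12 = -15)
L(I) = sqrt(2 + I) (L(I) = sqrt(I + 2) = sqrt(2 + I))
(L(-20) + j(-26, 2))*627 + P(20, 26) = (sqrt(2 - 20) - 15)*627 + 33 = (sqrt(-18) - 15)*627 + 33 = (3*I*sqrt(2) - 15)*627 + 33 = (-15 + 3*I*sqrt(2))*627 + 33 = (-9405 + 1881*I*sqrt(2)) + 33 = -9372 + 1881*I*sqrt(2)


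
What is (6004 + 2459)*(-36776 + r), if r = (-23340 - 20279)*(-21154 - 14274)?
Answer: 13077849831228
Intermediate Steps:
r = 1545333932 (r = -43619*(-35428) = 1545333932)
(6004 + 2459)*(-36776 + r) = (6004 + 2459)*(-36776 + 1545333932) = 8463*1545297156 = 13077849831228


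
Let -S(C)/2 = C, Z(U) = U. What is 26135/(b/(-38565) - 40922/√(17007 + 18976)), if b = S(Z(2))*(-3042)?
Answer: 1362032278022650/7686956691530817 - 9818632661187875*√35983/15373913383061634 ≈ -120.97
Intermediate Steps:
S(C) = -2*C
b = 12168 (b = -2*2*(-3042) = -4*(-3042) = 12168)
26135/(b/(-38565) - 40922/√(17007 + 18976)) = 26135/(12168/(-38565) - 40922/√(17007 + 18976)) = 26135/(12168*(-1/38565) - 40922*√35983/35983) = 26135/(-1352/4285 - 40922*√35983/35983)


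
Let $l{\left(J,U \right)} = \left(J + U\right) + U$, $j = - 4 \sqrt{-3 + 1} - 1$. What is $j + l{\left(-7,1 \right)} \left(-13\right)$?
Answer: $64 - 4 i \sqrt{2} \approx 64.0 - 5.6569 i$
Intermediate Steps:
$j = -1 - 4 i \sqrt{2}$ ($j = - 4 \sqrt{-2} - 1 = - 4 i \sqrt{2} - 1 = -1 - 4 i \sqrt{2} \approx -1.0 - 5.6569 i$)
$l{\left(J,U \right)} = J + 2 U$
$j + l{\left(-7,1 \right)} \left(-13\right) = \left(-1 - 4 i \sqrt{2}\right) + \left(-7 + 2 \cdot 1\right) \left(-13\right) = \left(-1 - 4 i \sqrt{2}\right) + \left(-7 + 2\right) \left(-13\right) = \left(-1 - 4 i \sqrt{2}\right) - -65 = \left(-1 - 4 i \sqrt{2}\right) + 65 = 64 - 4 i \sqrt{2}$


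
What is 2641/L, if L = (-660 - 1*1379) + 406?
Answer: -2641/1633 ≈ -1.6173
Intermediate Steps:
L = -1633 (L = (-660 - 1379) + 406 = -2039 + 406 = -1633)
2641/L = 2641/(-1633) = 2641*(-1/1633) = -2641/1633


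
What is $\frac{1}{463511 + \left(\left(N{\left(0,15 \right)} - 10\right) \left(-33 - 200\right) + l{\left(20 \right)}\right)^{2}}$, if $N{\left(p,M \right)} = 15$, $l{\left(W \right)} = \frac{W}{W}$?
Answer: $\frac{1}{1818407} \approx 5.4993 \cdot 10^{-7}$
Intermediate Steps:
$l{\left(W \right)} = 1$
$\frac{1}{463511 + \left(\left(N{\left(0,15 \right)} - 10\right) \left(-33 - 200\right) + l{\left(20 \right)}\right)^{2}} = \frac{1}{463511 + \left(\left(15 - 10\right) \left(-33 - 200\right) + 1\right)^{2}} = \frac{1}{463511 + \left(5 \left(-233\right) + 1\right)^{2}} = \frac{1}{463511 + \left(-1165 + 1\right)^{2}} = \frac{1}{463511 + \left(-1164\right)^{2}} = \frac{1}{463511 + 1354896} = \frac{1}{1818407}$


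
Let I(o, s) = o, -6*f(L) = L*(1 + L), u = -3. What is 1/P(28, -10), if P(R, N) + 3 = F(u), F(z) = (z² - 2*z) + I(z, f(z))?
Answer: ⅑ ≈ 0.11111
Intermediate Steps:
f(L) = -L*(1 + L)/6
F(z) = z² - z (F(z) = (z² - 2*z) + z = z² - z)
P(R, N) = 9 (P(R, N) = -3 - 3*(-1 - 3) = -3 - 3*(-4) = -3 + 12 = 9)
1/P(28, -10) = 1/9 = ⅑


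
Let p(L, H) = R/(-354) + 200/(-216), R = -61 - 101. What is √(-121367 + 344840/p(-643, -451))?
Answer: I*√119335736723/373 ≈ 926.14*I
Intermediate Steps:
R = -162
p(L, H) = -746/1593 (p(L, H) = -162/(-354) + 200/(-216) = -162*(-1/354) + 200*(-1/216) = 27/59 - 25/27 = -746/1593)
√(-121367 + 344840/p(-643, -451)) = √(-121367 + 344840/(-746/1593)) = √(-121367 + 344840*(-1593/746)) = √(-121367 - 274665060/373) = √(-319934951/373) = I*√119335736723/373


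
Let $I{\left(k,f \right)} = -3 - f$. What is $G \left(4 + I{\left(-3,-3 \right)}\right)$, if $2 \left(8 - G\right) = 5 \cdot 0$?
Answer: $32$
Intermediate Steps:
$G = 8$ ($G = 8 - \frac{5 \cdot 0}{2} = 8 - 0 = 8 + 0 = 8$)
$G \left(4 + I{\left(-3,-3 \right)}\right) = 8 \left(4 - 0\right) = 8 \left(4 + \left(-3 + 3\right)\right) = 8 \left(4 + 0\right) = 8 \cdot 4 = 32$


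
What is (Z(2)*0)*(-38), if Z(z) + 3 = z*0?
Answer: 0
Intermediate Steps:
Z(z) = -3 (Z(z) = -3 + z*0 = -3 + 0 = -3)
(Z(2)*0)*(-38) = -3*0*(-38) = 0*(-38) = 0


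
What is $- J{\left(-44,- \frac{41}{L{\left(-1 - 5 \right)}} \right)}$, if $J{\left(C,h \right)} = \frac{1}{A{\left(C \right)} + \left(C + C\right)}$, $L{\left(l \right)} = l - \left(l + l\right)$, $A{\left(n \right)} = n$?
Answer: $\frac{1}{132} \approx 0.0075758$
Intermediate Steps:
$L{\left(l \right)} = - l$ ($L{\left(l \right)} = l - 2 l = - l$)
$J{\left(C,h \right)} = \frac{1}{3 C}$ ($J{\left(C,h \right)} = \frac{1}{C + \left(C + C\right)} = \frac{1}{C + 2 C} = \frac{1}{3 C}$)
$- J{\left(-44,- \frac{41}{L{\left(-1 - 5 \right)}} \right)} = - \frac{1}{3 \left(-44\right)} = - \frac{-1}{3 \cdot 44} = \left(-1\right) \left(- \frac{1}{132}\right) = \frac{1}{132}$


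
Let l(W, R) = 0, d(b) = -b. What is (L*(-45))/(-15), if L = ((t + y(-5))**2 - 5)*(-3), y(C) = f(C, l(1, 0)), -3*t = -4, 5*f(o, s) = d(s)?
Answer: 29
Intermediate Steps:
f(o, s) = -s/5 (f(o, s) = (-s)/5 = -s/5)
t = 4/3 (t = -1/3*(-4) = 4/3 ≈ 1.3333)
y(C) = 0 (y(C) = -1/5*0 = 0)
L = 29/3 (L = ((4/3 + 0)**2 - 5)*(-3) = ((4/3)**2 - 5)*(-3) = (16/9 - 5)*(-3) = -29/9*(-3) = 29/3 ≈ 9.6667)
(L*(-45))/(-15) = ((29/3)*(-45))/(-15) = -435*(-1/15) = 29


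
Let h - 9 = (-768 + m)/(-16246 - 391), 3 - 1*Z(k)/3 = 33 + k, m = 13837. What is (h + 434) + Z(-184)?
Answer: 15043416/16637 ≈ 904.21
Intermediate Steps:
Z(k) = -90 - 3*k (Z(k) = 9 - 3*(33 + k) = 9 + (-99 - 3*k) = -90 - 3*k)
h = 136664/16637 (h = 9 + (-768 + 13837)/(-16246 - 391) = 9 + 13069/(-16637) = 9 + 13069*(-1/16637) = 9 - 13069/16637 = 136664/16637 ≈ 8.2145)
(h + 434) + Z(-184) = (136664/16637 + 434) + (-90 - 3*(-184)) = 7357122/16637 + (-90 + 552) = 7357122/16637 + 462 = 15043416/16637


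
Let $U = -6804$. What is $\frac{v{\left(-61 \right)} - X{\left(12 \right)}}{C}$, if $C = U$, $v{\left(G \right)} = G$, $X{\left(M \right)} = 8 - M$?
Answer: $\frac{19}{2268} \approx 0.0083774$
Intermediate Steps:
$C = -6804$
$\frac{v{\left(-61 \right)} - X{\left(12 \right)}}{C} = \frac{-61 - \left(8 - 12\right)}{-6804} = \left(-61 - \left(8 - 12\right)\right) \left(- \frac{1}{6804}\right) = \left(-61 - -4\right) \left(- \frac{1}{6804}\right) = \left(-61 + 4\right) \left(- \frac{1}{6804}\right) = \left(-57\right) \left(- \frac{1}{6804}\right) = \frac{19}{2268}$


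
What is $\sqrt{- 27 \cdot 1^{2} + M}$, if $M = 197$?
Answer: $\sqrt{170} \approx 13.038$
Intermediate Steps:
$\sqrt{- 27 \cdot 1^{2} + M} = \sqrt{- 27 \cdot 1^{2} + 197} = \sqrt{\left(-27\right) 1 + 197} = \sqrt{-27 + 197} = \sqrt{170}$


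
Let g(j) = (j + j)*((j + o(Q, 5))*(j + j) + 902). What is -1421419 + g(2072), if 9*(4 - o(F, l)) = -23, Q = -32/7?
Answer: 321271220573/9 ≈ 3.5697e+10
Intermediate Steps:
Q = -32/7 (Q = -32*⅐ = -32/7 ≈ -4.5714)
o(F, l) = 59/9 (o(F, l) = 4 - ⅑*(-23) = 4 + 23/9 = 59/9)
g(j) = 2*j*(902 + 2*j*(59/9 + j)) (g(j) = (j + j)*((j + 59/9)*(j + j) + 902) = (2*j)*((59/9 + j)*(2*j) + 902) = (2*j)*(2*j*(59/9 + j) + 902) = (2*j)*(902 + 2*j*(59/9 + j)) = 2*j*(902 + 2*j*(59/9 + j)))
-1421419 + g(2072) = -1421419 + (4/9)*2072*(4059 + 9*2072² + 59*2072) = -1421419 + (4/9)*2072*(4059 + 9*4293184 + 122248) = -1421419 + (4/9)*2072*(4059 + 38638656 + 122248) = -1421419 + (4/9)*2072*38764963 = -1421419 + 321284013344/9 = 321271220573/9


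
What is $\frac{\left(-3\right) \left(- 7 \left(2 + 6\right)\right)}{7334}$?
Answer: $\frac{84}{3667} \approx 0.022907$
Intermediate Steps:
$\frac{\left(-3\right) \left(- 7 \left(2 + 6\right)\right)}{7334} = - 3 \left(\left(-7\right) 8\right) \frac{1}{7334} = \left(-3\right) \left(-56\right) \frac{1}{7334} = 168 \cdot \frac{1}{7334} = \frac{84}{3667}$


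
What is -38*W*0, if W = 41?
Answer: 0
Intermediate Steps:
-38*W*0 = -38*41*0 = -1558*0 = 0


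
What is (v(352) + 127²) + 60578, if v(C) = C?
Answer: 77059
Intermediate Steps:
(v(352) + 127²) + 60578 = (352 + 127²) + 60578 = (352 + 16129) + 60578 = 16481 + 60578 = 77059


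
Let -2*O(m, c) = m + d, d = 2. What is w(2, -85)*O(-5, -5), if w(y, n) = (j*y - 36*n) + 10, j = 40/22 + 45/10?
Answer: 101727/22 ≈ 4624.0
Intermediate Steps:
j = 139/22 (j = 40*(1/22) + 45*(1/10) = 20/11 + 9/2 = 139/22 ≈ 6.3182)
O(m, c) = -1 - m/2 (O(m, c) = -(m + 2)/2 = -(2 + m)/2 = -1 - m/2)
w(y, n) = 10 - 36*n + 139*y/22 (w(y, n) = (139*y/22 - 36*n) + 10 = (-36*n + 139*y/22) + 10 = 10 - 36*n + 139*y/22)
w(2, -85)*O(-5, -5) = (10 - 36*(-85) + (139/22)*2)*(-1 - 1/2*(-5)) = (10 + 3060 + 139/11)*(-1 + 5/2) = (33909/11)*(3/2) = 101727/22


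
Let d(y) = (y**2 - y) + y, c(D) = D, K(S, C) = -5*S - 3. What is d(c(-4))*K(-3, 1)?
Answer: 192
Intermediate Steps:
K(S, C) = -3 - 5*S
d(y) = y**2
d(c(-4))*K(-3, 1) = (-4)**2*(-3 - 5*(-3)) = 16*(-3 + 15) = 16*12 = 192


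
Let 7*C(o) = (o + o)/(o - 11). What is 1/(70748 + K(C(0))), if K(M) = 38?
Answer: 1/70786 ≈ 1.4127e-5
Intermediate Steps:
C(o) = 2*o/(7*(-11 + o)) (C(o) = ((o + o)/(o - 11))/7 = ((2*o)/(-11 + o))/7 = (2*o/(-11 + o))/7 = 2*o/(7*(-11 + o)))
1/(70748 + K(C(0))) = 1/(70748 + 38) = 1/70786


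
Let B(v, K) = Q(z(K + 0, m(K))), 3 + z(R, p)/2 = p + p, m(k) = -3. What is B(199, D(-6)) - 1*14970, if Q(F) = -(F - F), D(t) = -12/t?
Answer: -14970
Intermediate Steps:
z(R, p) = -6 + 4*p (z(R, p) = -6 + 2*(p + p) = -6 + 2*(2*p) = -6 + 4*p)
Q(F) = 0 (Q(F) = -1*0 = 0)
B(v, K) = 0
B(199, D(-6)) - 1*14970 = 0 - 1*14970 = 0 - 14970 = -14970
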